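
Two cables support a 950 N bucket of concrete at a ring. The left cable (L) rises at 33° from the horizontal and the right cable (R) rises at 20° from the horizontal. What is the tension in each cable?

T_L = 1118 N, T_R = 997.6 N

ΣF_x = 0: −T_L·cos33° + T_R·cos20° = 0 → T_R = 0.892495·T_L.
ΣF_y = 0: T_L·sin33° + T_R·sin20° = 950.
Substitute: T_L·(0.544639 + 0.892495·0.34202) = 950 → T_L = 1117.79 ≈ 1118 N.
Then T_R = 0.892495 × 1117.79 = 997.6 N.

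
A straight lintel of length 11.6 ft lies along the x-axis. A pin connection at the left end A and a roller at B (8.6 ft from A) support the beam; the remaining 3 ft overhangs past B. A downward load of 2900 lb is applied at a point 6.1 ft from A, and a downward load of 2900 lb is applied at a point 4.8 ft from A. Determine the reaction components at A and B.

ΣM about A: B_y·8.6 − 2900·6.1 − 2900·4.8 = 0 → B_y = 31610/8.6 = 3675.58 ≈ 3676 lb.
ΣF_y = 0: A_y + 3675.58 − 2900 − 2900 = 0 → A_y = 2124 lb.
ΣF_x = 0: no horizontal applied forces, so A_x = 0.

A_x = 0, A_y = 2124 lb, B_y = 3676 lb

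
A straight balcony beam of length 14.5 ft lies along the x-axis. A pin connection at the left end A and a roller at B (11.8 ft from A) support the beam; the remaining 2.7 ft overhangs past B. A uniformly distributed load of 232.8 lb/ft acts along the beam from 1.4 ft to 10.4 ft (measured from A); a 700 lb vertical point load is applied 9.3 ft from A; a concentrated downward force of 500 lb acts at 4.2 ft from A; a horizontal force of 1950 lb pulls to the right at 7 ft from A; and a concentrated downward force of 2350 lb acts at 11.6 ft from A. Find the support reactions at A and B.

A_x = -1950 lb, A_y = 1558 lb, B_y = 4087 lb

Resultant of the distributed load: 232.8 × 9 = 2095.2 lb at 5.9 ft from A.
ΣM about A: B_y·11.8 − (232.8·9)·5.9 − 700·9.3 − 500·4.2 − 2350·11.6 = 0 → B_y = 48231.68/11.8 = 4087.43 ≈ 4087 lb.
ΣF_y = 0: A_y + 4087.43 − 232.8·9 − 700 − 500 − 2350 = 0 → A_y = 1558 lb.
ΣF_x = 0: A_x + 1950 = 0 → A_x = -1950 lb.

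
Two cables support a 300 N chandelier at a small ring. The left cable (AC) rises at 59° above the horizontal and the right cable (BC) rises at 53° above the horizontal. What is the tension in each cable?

ΣF_x = 0: −T_AC·cos59° + T_BC·cos53° = 0 → T_BC = 0.855808·T_AC.
ΣF_y = 0: T_AC·sin59° + T_BC·sin53° = 300.
Substitute: T_AC·(0.857167 + 0.855808·0.798636) = 300 → T_AC = 194.724 ≈ 194.7 N.
Then T_BC = 0.855808 × 194.724 = 166.6 N.

T_AC = 194.7 N, T_BC = 166.6 N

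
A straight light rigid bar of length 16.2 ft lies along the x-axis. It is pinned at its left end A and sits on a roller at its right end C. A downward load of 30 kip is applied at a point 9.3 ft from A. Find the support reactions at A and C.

A_x = 0, A_y = 12.78 kip, C_y = 17.22 kip

Taking moments about A: C_y·16.2 − 30·9.3 = 0 → C_y = 279/16.2 = 17.2222 ≈ 17.22 kip.
ΣF_y = 0: A_y + 17.2222 − 30 = 0 → A_y = 12.78 kip.
ΣF_x = 0: no horizontal applied forces, so A_x = 0.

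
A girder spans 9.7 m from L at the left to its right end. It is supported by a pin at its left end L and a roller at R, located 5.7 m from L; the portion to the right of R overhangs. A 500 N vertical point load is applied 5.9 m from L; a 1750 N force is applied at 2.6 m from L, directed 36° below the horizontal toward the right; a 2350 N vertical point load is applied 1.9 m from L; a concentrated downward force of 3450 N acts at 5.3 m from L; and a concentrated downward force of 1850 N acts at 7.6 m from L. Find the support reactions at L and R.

L_x = -1416 N, L_y = 1734 N, R_y = 7445 N

ΣM about L: R_y·5.7 − 500·5.9 − 1750·sin36°·2.6 − 2350·1.9 − 3450·5.3 − 1850·7.6 = 0 → R_y = 42434.4/5.7 = 7444.63 ≈ 7445 N.
ΣF_y = 0: L_y + 7444.63 − 500 − 1750·sin36° − 2350 − 3450 − 1850 = 0 → L_y = 1734 N.
ΣF_x = 0: L_x + 1750·cos36° = 0 → L_x = -1416 N.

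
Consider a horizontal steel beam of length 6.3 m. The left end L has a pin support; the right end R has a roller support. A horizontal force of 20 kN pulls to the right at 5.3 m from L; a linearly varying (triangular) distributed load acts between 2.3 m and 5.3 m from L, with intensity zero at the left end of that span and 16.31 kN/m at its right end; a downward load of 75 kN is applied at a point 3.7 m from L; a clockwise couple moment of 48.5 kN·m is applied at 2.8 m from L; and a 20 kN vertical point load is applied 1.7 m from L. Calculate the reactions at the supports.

Resultant of the triangular load: ½ × 16.31 × 3 = 24.465 kN, acting at 4.3 m from L (one-third of the span from the peak).
ΣM about L: R_y·6.3 − (½·16.31·3)·4.3 − 75·3.7 − 48.5 − 20·1.7 = 0 → R_y = 465.1995/6.3 = 73.8412 ≈ 73.84 kN.
ΣF_y = 0: L_y + 73.8412 − ½·16.31·3 − 75 − 20 = 0 → L_y = 45.62 kN.
ΣF_x = 0: L_x + 20 = 0 → L_x = -20.00 kN.

L_x = -20.00 kN, L_y = 45.62 kN, R_y = 73.84 kN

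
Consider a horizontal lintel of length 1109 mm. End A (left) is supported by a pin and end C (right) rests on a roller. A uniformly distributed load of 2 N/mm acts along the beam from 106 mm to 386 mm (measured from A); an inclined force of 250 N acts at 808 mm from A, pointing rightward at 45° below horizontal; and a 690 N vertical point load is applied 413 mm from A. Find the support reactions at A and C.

Resultant of the distributed load: 2 × 280 = 560 N at 246 mm from A.
Taking moments about A: C_y·1109 − (2·280)·246 − 250·sin45°·808 − 690·413 = 0 → C_y = 565566/1109 = 509.978 ≈ 510.0 N.
ΣF_y = 0: A_y + 509.978 − 2·280 − 250·sin45° − 690 = 0 → A_y = 916.8 N.
ΣF_x = 0: A_x + 250·cos45° = 0 → A_x = -176.8 N.

A_x = -176.8 N, A_y = 916.8 N, C_y = 510.0 N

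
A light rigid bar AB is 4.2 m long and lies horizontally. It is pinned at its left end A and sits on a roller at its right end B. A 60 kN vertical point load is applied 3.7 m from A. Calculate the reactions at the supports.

ΣM about A: B_y·4.2 − 60·3.7 = 0 → B_y = 222/4.2 = 52.8571 ≈ 52.86 kN.
ΣF_y = 0: A_y + 52.8571 − 60 = 0 → A_y = 7.143 kN.
ΣF_x = 0: no horizontal applied forces, so A_x = 0.

A_x = 0, A_y = 7.143 kN, B_y = 52.86 kN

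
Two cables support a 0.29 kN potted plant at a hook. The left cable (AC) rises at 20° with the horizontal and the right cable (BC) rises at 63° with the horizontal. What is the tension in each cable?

ΣF_x = 0: −T_AC·cos20° + T_BC·cos63° = 0 → T_BC = 2.06985·T_AC.
ΣF_y = 0: T_AC·sin20° + T_BC·sin63° = 0.29.
Substitute: T_AC·(0.34202 + 2.06985·0.891007) = 0.29 → T_AC = 0.132646 ≈ 0.1326 kN.
Then T_BC = 2.06985 × 0.132646 = 0.2746 kN.

T_AC = 0.1326 kN, T_BC = 0.2746 kN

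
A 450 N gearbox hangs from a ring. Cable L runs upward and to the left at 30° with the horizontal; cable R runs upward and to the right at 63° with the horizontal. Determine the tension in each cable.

ΣF_x = 0: −T_L·cos30° + T_R·cos63° = 0 → T_R = 1.90758·T_L.
ΣF_y = 0: T_L·sin30° + T_R·sin63° = 450.
Substitute: T_L·(0.5 + 1.90758·0.891007) = 450 → T_L = 204.576 ≈ 204.6 N.
Then T_R = 1.90758 × 204.576 = 390.2 N.

T_L = 204.6 N, T_R = 390.2 N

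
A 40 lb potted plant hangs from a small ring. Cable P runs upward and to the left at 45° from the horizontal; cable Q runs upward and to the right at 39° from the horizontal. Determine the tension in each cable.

ΣF_x = 0: −T_P·cos45° + T_Q·cos39° = 0 → T_Q = 0.909876·T_P.
ΣF_y = 0: T_P·sin45° + T_Q·sin39° = 40.
Substitute: T_P·(0.707107 + 0.909876·0.62932) = 40 → T_P = 31.2571 ≈ 31.26 lb.
Then T_Q = 0.909876 × 31.2571 = 28.44 lb.

T_P = 31.26 lb, T_Q = 28.44 lb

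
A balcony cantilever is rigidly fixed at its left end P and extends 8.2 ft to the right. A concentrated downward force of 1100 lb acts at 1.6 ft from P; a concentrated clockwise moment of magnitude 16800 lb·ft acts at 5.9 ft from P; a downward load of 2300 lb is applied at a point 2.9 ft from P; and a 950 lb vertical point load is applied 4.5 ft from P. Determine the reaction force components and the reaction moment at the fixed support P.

P_x = 0, P_y = 4350 lb, M_P = 29500 lb·ft

ΣF_x = 0: P_x = 0.
ΣF_y = 0: P_y − 1100 − 2300 − 950 = 0 → P_y = 4350 lb.
ΣM about P: M_P − 1100·1.6 − 16800 − 2300·2.9 − 950·4.5 = 0 → M_P = 29500 lb·ft.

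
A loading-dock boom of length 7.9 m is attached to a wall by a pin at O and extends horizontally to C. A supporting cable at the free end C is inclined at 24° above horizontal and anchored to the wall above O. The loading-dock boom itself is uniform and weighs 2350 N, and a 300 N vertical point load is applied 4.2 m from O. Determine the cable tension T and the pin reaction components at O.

T = 3281 N, O_x = 2997 N, O_y = 1316 N

ΣM about O: T·sin24°·7.9 − 2350·3.95 − 300·4.2 = 0 → T = 10542.5/(7.9·0.406737) = 3280.97 ≈ 3281 N.
ΣF_x = 0: O_x − T·cos24° = 0 → O_x = 3280.97 × 0.913545 = 2997 N.
ΣF_y = 0: O_y + T·sin24° − 2350 − 300 = 0 → O_y = 2650 − 3280.97 × 0.406737 = 1316 N.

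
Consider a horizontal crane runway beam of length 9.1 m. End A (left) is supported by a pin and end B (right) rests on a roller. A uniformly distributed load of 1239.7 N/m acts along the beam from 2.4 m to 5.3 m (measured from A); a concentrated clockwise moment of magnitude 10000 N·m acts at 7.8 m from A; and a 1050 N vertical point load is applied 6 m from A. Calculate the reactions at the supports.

Resultant of the distributed load: 1239.7 × 2.9 = 3595.13 N at 3.85 m from A.
ΣM about A: B_y·9.1 − (1239.7·2.9)·3.85 − 10000 − 1050·6 = 0 → B_y = 30141.2505/9.1 = 3312.23 ≈ 3312 N.
ΣF_y = 0: A_y + 3312.23 − 1239.7·2.9 − 1050 = 0 → A_y = 1333 N.
ΣF_x = 0: no horizontal applied forces, so A_x = 0.

A_x = 0, A_y = 1333 N, B_y = 3312 N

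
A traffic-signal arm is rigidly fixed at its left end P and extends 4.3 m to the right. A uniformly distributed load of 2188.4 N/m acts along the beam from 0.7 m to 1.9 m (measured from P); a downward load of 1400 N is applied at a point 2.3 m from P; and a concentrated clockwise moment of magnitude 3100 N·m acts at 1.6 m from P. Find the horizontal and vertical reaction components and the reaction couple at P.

Resultant of the distributed load: 2188.4 × 1.2 = 2626.08 N at 1.3 m from P.
ΣF_x = 0: P_x = 0.
ΣF_y = 0: P_y − 2188.4·1.2 − 1400 = 0 → P_y = 4026 N.
ΣM about P: M_P − (2188.4·1.2)·1.3 − 1400·2.3 − 3100 = 0 → M_P = 9734 N·m.

P_x = 0, P_y = 4026 N, M_P = 9734 N·m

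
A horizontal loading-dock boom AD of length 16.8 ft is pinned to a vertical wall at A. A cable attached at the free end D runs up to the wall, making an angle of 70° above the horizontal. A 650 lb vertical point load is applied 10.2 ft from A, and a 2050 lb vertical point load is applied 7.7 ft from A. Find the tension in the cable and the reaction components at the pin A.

T = 1420 lb, A_x = 485.6 lb, A_y = 1366 lb

ΣM about A: T·sin70°·16.8 − 650·10.2 − 2050·7.7 = 0 → T = 22415/(16.8·0.939693) = 1419.85 ≈ 1420 lb.
ΣF_x = 0: A_x − T·cos70° = 0 → A_x = 1419.85 × 0.34202 = 485.6 lb.
ΣF_y = 0: A_y + T·sin70° − 650 − 2050 = 0 → A_y = 2700 − 1419.85 × 0.939693 = 1366 lb.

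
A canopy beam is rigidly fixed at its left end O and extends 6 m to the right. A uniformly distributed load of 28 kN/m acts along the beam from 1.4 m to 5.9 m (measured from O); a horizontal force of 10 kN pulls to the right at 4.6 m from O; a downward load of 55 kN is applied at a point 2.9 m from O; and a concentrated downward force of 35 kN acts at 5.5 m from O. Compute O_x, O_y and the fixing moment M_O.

Resultant of the distributed load: 28 × 4.5 = 126 kN at 3.65 m from O.
ΣF_x = 0: O_x + 10 = 0 → O_x = -10.00 kN.
ΣF_y = 0: O_y − 28·4.5 − 55 − 35 = 0 → O_y = 216.0 kN.
ΣM about O: M_O − (28·4.5)·3.65 − 55·2.9 − 35·5.5 = 0 → M_O = 811.9 kN·m.

O_x = -10.00 kN, O_y = 216.0 kN, M_O = 811.9 kN·m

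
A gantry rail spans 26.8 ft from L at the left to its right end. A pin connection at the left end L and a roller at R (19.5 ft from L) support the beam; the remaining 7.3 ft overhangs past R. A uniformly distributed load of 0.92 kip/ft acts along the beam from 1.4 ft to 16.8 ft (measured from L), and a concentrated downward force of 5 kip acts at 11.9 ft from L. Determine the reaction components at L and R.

Resultant of the distributed load: 0.92 × 15.4 = 14.168 kip at 9.1 ft from L.
ΣM about L: R_y·19.5 − (0.92·15.4)·9.1 − 5·11.9 = 0 → R_y = 188.4288/19.5 = 9.66302 ≈ 9.663 kip.
ΣF_y = 0: L_y + 9.66302 − 0.92·15.4 − 5 = 0 → L_y = 9.505 kip.
ΣF_x = 0: no horizontal applied forces, so L_x = 0.

L_x = 0, L_y = 9.505 kip, R_y = 9.663 kip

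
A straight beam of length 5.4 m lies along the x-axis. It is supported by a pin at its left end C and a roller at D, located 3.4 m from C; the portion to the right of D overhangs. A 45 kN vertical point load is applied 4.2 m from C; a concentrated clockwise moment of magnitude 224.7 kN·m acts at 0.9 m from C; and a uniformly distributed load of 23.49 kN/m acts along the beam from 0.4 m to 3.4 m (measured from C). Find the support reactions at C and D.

Resultant of the distributed load: 23.49 × 3 = 70.47 kN at 1.9 m from C.
Taking moments about C: D_y·3.4 − 45·4.2 − 224.7 − (23.49·3)·1.9 = 0 → D_y = 547.593/3.4 = 161.057 ≈ 161.1 kN.
ΣF_y = 0: C_y + 161.057 − 45 − 23.49·3 = 0 → C_y = -45.59 kN.
ΣF_x = 0: no horizontal applied forces, so C_x = 0.

C_x = 0, C_y = -45.59 kN, D_y = 161.1 kN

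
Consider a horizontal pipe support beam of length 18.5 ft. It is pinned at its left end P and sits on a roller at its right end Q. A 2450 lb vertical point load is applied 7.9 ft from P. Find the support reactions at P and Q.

P_x = 0, P_y = 1404 lb, Q_y = 1046 lb

Taking moments about P: Q_y·18.5 − 2450·7.9 = 0 → Q_y = 19355/18.5 = 1046.22 ≈ 1046 lb.
ΣF_y = 0: P_y + 1046.22 − 2450 = 0 → P_y = 1404 lb.
ΣF_x = 0: no horizontal applied forces, so P_x = 0.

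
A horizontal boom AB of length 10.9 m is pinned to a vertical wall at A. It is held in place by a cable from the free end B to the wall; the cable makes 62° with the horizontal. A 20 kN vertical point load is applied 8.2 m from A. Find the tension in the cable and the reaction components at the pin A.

ΣM about A: T·sin62°·10.9 − 20·8.2 = 0 → T = 164/(10.9·0.882948) = 17.0405 ≈ 17.04 kN.
ΣF_x = 0: A_x − T·cos62° = 0 → A_x = 17.0405 × 0.469472 = 8.000 kN.
ΣF_y = 0: A_y + T·sin62° − 20 = 0 → A_y = 20 − 17.0405 × 0.882948 = 4.954 kN.

T = 17.04 kN, A_x = 8.000 kN, A_y = 4.954 kN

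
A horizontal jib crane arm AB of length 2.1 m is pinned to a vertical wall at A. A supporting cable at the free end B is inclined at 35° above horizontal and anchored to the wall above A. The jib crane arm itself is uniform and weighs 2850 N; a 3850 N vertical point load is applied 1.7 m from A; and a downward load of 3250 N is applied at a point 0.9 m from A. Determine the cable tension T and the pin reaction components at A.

T = 10350 N, A_x = 8475 N, A_y = 4015 N

ΣM about A: T·sin35°·2.1 − 2850·1.05 − 3850·1.7 − 3250·0.9 = 0 → T = 12462.5/(2.1·0.573576) = 10346.5 ≈ 10350 N.
ΣF_x = 0: A_x − T·cos35° = 0 → A_x = 10346.5 × 0.819152 = 8475 N.
ΣF_y = 0: A_y + T·sin35° − 2850 − 3850 − 3250 = 0 → A_y = 9950 − 10346.5 × 0.573576 = 4015 N.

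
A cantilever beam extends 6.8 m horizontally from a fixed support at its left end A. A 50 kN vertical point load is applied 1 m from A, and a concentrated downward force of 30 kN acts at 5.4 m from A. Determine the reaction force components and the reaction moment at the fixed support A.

A_x = 0, A_y = 80.00 kN, M_A = 212.0 kN·m

ΣF_x = 0: A_x = 0.
ΣF_y = 0: A_y − 50 − 30 = 0 → A_y = 80.00 kN.
ΣM about A: M_A − 50·1 − 30·5.4 = 0 → M_A = 212.0 kN·m.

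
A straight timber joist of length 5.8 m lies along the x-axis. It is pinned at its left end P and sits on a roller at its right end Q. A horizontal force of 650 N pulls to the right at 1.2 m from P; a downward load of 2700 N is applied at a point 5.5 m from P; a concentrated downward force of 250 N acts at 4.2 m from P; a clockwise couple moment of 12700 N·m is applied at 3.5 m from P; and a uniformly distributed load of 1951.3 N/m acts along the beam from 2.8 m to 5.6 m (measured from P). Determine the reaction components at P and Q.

Resultant of the distributed load: 1951.3 × 2.8 = 5463.64 N at 4.2 m from P.
ΣM about P: Q_y·5.8 − 2700·5.5 − 250·4.2 − 12700 − (1951.3·2.8)·4.2 = 0 → Q_y = 51547.288/5.8 = 8887.46 ≈ 8887 N.
ΣF_y = 0: P_y + 8887.46 − 2700 − 250 − 1951.3·2.8 = 0 → P_y = -473.8 N.
ΣF_x = 0: P_x + 650 = 0 → P_x = -650.0 N.

P_x = -650.0 N, P_y = -473.8 N, Q_y = 8887 N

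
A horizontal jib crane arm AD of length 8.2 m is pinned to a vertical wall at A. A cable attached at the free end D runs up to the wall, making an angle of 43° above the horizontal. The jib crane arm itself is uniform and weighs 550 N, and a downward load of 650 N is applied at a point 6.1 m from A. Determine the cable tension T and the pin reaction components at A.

T = 1112 N, A_x = 813.4 N, A_y = 441.5 N

ΣM about A: T·sin43°·8.2 − 550·4.1 − 650·6.1 = 0 → T = 6220/(8.2·0.681998) = 1112.23 ≈ 1112 N.
ΣF_x = 0: A_x − T·cos43° = 0 → A_x = 1112.23 × 0.731354 = 813.4 N.
ΣF_y = 0: A_y + T·sin43° − 550 − 650 = 0 → A_y = 1200 − 1112.23 × 0.681998 = 441.5 N.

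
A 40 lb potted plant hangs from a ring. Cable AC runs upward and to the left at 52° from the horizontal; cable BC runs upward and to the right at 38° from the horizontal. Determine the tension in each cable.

T_AC = 31.52 lb, T_BC = 24.63 lb

ΣF_x = 0: −T_AC·cos52° + T_BC·cos38° = 0 → T_BC = 0.781286·T_AC.
ΣF_y = 0: T_AC·sin52° + T_BC·sin38° = 40.
Substitute: T_AC·(0.788011 + 0.781286·0.615661) = 40 → T_AC = 31.5204 ≈ 31.52 lb.
Then T_BC = 0.781286 × 31.5204 = 24.63 lb.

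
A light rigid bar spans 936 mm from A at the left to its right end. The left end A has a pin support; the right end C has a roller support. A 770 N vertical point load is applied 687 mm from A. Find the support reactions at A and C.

Moments about A: C_y·936 − 770·687 = 0 → C_y = 528990/936 = 565.16 ≈ 565.2 N.
ΣF_y = 0: A_y + 565.16 − 770 = 0 → A_y = 204.8 N.
ΣF_x = 0: no horizontal applied forces, so A_x = 0.

A_x = 0, A_y = 204.8 N, C_y = 565.2 N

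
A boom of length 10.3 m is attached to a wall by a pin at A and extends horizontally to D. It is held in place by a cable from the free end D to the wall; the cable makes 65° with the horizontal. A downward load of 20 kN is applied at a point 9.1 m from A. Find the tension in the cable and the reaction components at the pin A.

T = 19.50 kN, A_x = 8.240 kN, A_y = 2.330 kN

ΣM about A: T·sin65°·10.3 − 20·9.1 = 0 → T = 182/(10.3·0.906308) = 19.4966 ≈ 19.50 kN.
ΣF_x = 0: A_x − T·cos65° = 0 → A_x = 19.4966 × 0.422618 = 8.240 kN.
ΣF_y = 0: A_y + T·sin65° − 20 = 0 → A_y = 20 − 19.4966 × 0.906308 = 2.330 kN.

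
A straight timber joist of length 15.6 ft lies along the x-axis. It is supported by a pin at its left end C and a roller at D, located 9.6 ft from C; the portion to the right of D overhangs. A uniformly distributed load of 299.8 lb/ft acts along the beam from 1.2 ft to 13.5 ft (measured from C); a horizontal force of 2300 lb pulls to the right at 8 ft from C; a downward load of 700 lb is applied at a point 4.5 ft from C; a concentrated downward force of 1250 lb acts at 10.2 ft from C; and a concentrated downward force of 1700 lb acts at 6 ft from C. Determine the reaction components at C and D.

C_x = -2300 lb, C_y = 1796 lb, D_y = 5542 lb

Resultant of the distributed load: 299.8 × 12.3 = 3687.54 lb at 7.35 ft from C.
ΣM about C: D_y·9.6 − (299.8·12.3)·7.35 − 700·4.5 − 1250·10.2 − 1700·6 = 0 → D_y = 53203.419/9.6 = 5542.02 ≈ 5542 lb.
ΣF_y = 0: C_y + 5542.02 − 299.8·12.3 − 700 − 1250 − 1700 = 0 → C_y = 1796 lb.
ΣF_x = 0: C_x + 2300 = 0 → C_x = -2300 lb.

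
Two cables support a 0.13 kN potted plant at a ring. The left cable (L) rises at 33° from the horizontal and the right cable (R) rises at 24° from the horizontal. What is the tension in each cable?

ΣF_x = 0: −T_L·cos33° + T_R·cos24° = 0 → T_R = 0.918039·T_L.
ΣF_y = 0: T_L·sin33° + T_R·sin24° = 0.13.
Substitute: T_L·(0.544639 + 0.918039·0.406737) = 0.13 → T_L = 0.141606 ≈ 0.1416 kN.
Then T_R = 0.918039 × 0.141606 = 0.1300 kN.

T_L = 0.1416 kN, T_R = 0.1300 kN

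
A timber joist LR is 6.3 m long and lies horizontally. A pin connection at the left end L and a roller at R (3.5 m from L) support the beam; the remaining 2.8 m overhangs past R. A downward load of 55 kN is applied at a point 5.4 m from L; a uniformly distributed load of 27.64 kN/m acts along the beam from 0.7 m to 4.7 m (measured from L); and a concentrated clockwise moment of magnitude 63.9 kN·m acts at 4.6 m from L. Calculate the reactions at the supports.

Resultant of the distributed load: 27.64 × 4 = 110.56 kN at 2.7 m from L.
ΣM about L: R_y·3.5 − 55·5.4 − (27.64·4)·2.7 − 63.9 = 0 → R_y = 659.412/3.5 = 188.403 ≈ 188.4 kN.
ΣF_y = 0: L_y + 188.403 − 55 − 27.64·4 = 0 → L_y = -22.84 kN.
ΣF_x = 0: no horizontal applied forces, so L_x = 0.

L_x = 0, L_y = -22.84 kN, R_y = 188.4 kN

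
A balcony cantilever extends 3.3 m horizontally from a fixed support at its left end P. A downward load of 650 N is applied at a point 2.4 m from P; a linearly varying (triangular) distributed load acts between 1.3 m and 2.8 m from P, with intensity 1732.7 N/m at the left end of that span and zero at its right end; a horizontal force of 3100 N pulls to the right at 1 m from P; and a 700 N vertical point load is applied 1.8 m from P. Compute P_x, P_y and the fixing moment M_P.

Resultant of the triangular load: ½ × 1732.7 × 1.5 = 1299.525 N, acting at 1.8 m from P (one-third of the span from the peak).
ΣF_x = 0: P_x + 3100 = 0 → P_x = -3100 N.
ΣF_y = 0: P_y − 650 − ½·1732.7·1.5 − 700 = 0 → P_y = 2650 N.
ΣM about P: M_P − 650·2.4 − (½·1732.7·1.5)·1.8 − 700·1.8 = 0 → M_P = 5159 N·m.

P_x = -3100 N, P_y = 2650 N, M_P = 5159 N·m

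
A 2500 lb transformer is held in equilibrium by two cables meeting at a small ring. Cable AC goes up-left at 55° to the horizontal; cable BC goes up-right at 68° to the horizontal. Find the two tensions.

ΣF_x = 0: −T_AC·cos55° + T_BC·cos68° = 0 → T_BC = 1.53114·T_AC.
ΣF_y = 0: T_AC·sin55° + T_BC·sin68° = 2500.
Substitute: T_AC·(0.819152 + 1.53114·0.927184) = 2500 → T_AC = 1116.67 ≈ 1117 lb.
Then T_BC = 1.53114 × 1116.67 = 1710 lb.

T_AC = 1117 lb, T_BC = 1710 lb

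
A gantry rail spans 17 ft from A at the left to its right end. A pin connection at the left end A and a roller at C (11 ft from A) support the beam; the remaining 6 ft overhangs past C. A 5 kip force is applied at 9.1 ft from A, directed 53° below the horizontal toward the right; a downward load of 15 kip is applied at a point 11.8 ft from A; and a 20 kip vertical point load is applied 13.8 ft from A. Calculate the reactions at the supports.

A_x = -3.009 kip, A_y = -5.492 kip, C_y = 44.49 kip

Taking moments about A: C_y·11 − 5·sin53°·9.1 − 15·11.8 − 20·13.8 = 0 → C_y = 489.338/11 = 44.4853 ≈ 44.49 kip.
ΣF_y = 0: A_y + 44.4853 − 5·sin53° − 15 − 20 = 0 → A_y = -5.492 kip.
ΣF_x = 0: A_x + 5·cos53° = 0 → A_x = -3.009 kip.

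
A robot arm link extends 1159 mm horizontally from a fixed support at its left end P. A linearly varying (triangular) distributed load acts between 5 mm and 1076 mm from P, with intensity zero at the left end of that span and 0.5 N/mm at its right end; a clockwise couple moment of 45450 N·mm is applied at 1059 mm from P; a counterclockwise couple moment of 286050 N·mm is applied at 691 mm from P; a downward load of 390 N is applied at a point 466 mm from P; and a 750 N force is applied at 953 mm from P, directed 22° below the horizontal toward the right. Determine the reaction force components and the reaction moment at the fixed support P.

P_x = -695.4 N, P_y = 938.7 N, M_P = 401400 N·mm

Resultant of the triangular load: ½ × 0.5 × 1071 = 267.75 N, acting at 719 mm from P (one-third of the span from the peak).
ΣF_x = 0: P_x + 750·cos22° = 0 → P_x = -695.4 N.
ΣF_y = 0: P_y − ½·0.5·1071 − 390 − 750·sin22° = 0 → P_y = 938.7 N.
ΣM about P: M_P − (½·0.5·1071)·719 − 45450 + 286050 − 390·466 − 750·sin22°·953 = 0 → M_P = 401400 N·mm.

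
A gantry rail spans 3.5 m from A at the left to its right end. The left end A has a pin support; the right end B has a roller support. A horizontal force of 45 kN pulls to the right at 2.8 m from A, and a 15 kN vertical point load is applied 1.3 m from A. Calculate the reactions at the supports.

A_x = -45.00 kN, A_y = 9.429 kN, B_y = 5.571 kN

Taking moments about A: B_y·3.5 − 15·1.3 = 0 → B_y = 19.5/3.5 = 5.57143 ≈ 5.571 kN.
ΣF_y = 0: A_y + 5.57143 − 15 = 0 → A_y = 9.429 kN.
ΣF_x = 0: A_x + 45 = 0 → A_x = -45.00 kN.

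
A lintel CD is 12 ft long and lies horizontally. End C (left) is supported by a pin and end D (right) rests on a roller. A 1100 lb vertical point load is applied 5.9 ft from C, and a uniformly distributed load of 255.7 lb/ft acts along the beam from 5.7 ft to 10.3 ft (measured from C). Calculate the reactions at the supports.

Resultant of the distributed load: 255.7 × 4.6 = 1176.22 lb at 8 ft from C.
Moments about C: D_y·12 − 1100·5.9 − (255.7·4.6)·8 = 0 → D_y = 15899.76/12 = 1324.98 ≈ 1325 lb.
ΣF_y = 0: C_y + 1324.98 − 1100 − 255.7·4.6 = 0 → C_y = 951.2 lb.
ΣF_x = 0: no horizontal applied forces, so C_x = 0.

C_x = 0, C_y = 951.2 lb, D_y = 1325 lb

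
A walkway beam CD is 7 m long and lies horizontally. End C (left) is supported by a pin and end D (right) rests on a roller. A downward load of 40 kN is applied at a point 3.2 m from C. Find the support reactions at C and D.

Taking moments about C: D_y·7 − 40·3.2 = 0 → D_y = 128/7 = 18.2857 ≈ 18.29 kN.
ΣF_y = 0: C_y + 18.2857 − 40 = 0 → C_y = 21.71 kN.
ΣF_x = 0: no horizontal applied forces, so C_x = 0.

C_x = 0, C_y = 21.71 kN, D_y = 18.29 kN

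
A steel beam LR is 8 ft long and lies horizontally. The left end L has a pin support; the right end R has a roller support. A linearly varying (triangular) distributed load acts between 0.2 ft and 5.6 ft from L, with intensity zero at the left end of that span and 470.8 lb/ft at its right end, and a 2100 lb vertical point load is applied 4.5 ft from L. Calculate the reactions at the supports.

Resultant of the triangular load: ½ × 470.8 × 5.4 = 1271.16 lb, acting at 3.8 ft from L (one-third of the span from the peak).
Taking moments about L: R_y·8 − (½·470.8·5.4)·3.8 − 2100·4.5 = 0 → R_y = 14280.408/8 = 1785.05 ≈ 1785 lb.
ΣF_y = 0: L_y + 1785.05 − ½·470.8·5.4 − 2100 = 0 → L_y = 1586 lb.
ΣF_x = 0: no horizontal applied forces, so L_x = 0.

L_x = 0, L_y = 1586 lb, R_y = 1785 lb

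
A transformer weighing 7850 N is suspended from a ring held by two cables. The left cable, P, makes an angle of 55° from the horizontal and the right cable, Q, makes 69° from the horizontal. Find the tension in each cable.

ΣF_x = 0: −T_P·cos55° + T_Q·cos69° = 0 → T_Q = 1.60052·T_P.
ΣF_y = 0: T_P·sin55° + T_Q·sin69° = 7850.
Substitute: T_P·(0.819152 + 1.60052·0.93358) = 7850 → T_P = 3393.32 ≈ 3393 N.
Then T_Q = 1.60052 × 3393.32 = 5431 N.

T_P = 3393 N, T_Q = 5431 N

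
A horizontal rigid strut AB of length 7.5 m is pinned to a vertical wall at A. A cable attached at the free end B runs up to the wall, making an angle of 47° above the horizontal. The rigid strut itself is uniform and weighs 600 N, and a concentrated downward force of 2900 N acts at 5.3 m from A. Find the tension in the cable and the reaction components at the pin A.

ΣM about A: T·sin47°·7.5 − 600·3.75 − 2900·5.3 = 0 → T = 17620/(7.5·0.731354) = 3212.31 ≈ 3212 N.
ΣF_x = 0: A_x − T·cos47° = 0 → A_x = 3212.31 × 0.681998 = 2191 N.
ΣF_y = 0: A_y + T·sin47° − 600 − 2900 = 0 → A_y = 3500 − 3212.31 × 0.731354 = 1151 N.

T = 3212 N, A_x = 2191 N, A_y = 1151 N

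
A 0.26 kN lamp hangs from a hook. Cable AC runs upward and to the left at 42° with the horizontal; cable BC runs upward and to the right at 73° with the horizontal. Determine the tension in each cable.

T_AC = 0.08388 kN, T_BC = 0.2132 kN

ΣF_x = 0: −T_AC·cos42° + T_BC·cos73° = 0 → T_BC = 2.54178·T_AC.
ΣF_y = 0: T_AC·sin42° + T_BC·sin73° = 0.26.
Substitute: T_AC·(0.669131 + 2.54178·0.956305) = 0.26 → T_AC = 0.0838751 ≈ 0.08388 kN.
Then T_BC = 2.54178 × 0.0838751 = 0.2132 kN.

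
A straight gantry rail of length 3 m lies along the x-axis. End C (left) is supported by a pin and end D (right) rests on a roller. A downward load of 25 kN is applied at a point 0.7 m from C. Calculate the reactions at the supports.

Taking moments about C: D_y·3 − 25·0.7 = 0 → D_y = 17.5/3 = 5.83333 ≈ 5.833 kN.
ΣF_y = 0: C_y + 5.83333 − 25 = 0 → C_y = 19.17 kN.
ΣF_x = 0: no horizontal applied forces, so C_x = 0.

C_x = 0, C_y = 19.17 kN, D_y = 5.833 kN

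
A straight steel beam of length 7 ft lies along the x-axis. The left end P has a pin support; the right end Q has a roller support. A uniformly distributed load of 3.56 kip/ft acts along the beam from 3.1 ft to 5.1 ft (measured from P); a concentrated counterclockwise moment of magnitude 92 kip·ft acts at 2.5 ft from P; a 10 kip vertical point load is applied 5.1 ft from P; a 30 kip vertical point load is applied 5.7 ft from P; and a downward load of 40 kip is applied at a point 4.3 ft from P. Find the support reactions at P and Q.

P_x = 0, P_y = 39.81 kip, Q_y = 47.31 kip

Resultant of the distributed load: 3.56 × 2 = 7.12 kip at 4.1 ft from P.
ΣM about P: Q_y·7 − (3.56·2)·4.1 + 92 − 10·5.1 − 30·5.7 − 40·4.3 = 0 → Q_y = 331.192/7 = 47.3131 ≈ 47.31 kip.
ΣF_y = 0: P_y + 47.3131 − 3.56·2 − 10 − 30 − 40 = 0 → P_y = 39.81 kip.
ΣF_x = 0: no horizontal applied forces, so P_x = 0.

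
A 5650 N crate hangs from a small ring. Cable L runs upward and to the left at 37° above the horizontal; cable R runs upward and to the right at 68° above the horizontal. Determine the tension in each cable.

T_L = 2191 N, T_R = 4671 N

ΣF_x = 0: −T_L·cos37° + T_R·cos68° = 0 → T_R = 2.13193·T_L.
ΣF_y = 0: T_L·sin37° + T_R·sin68° = 5650.
Substitute: T_L·(0.601815 + 2.13193·0.927184) = 5650 → T_L = 2191.19 ≈ 2191 N.
Then T_R = 2.13193 × 2191.19 = 4671 N.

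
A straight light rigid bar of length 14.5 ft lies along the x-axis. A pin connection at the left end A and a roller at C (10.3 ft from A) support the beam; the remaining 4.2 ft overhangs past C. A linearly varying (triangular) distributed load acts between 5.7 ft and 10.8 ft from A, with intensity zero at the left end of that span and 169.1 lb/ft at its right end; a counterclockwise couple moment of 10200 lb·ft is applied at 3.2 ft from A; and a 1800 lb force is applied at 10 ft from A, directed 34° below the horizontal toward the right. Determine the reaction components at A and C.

Resultant of the triangular load: ½ × 169.1 × 5.1 = 431.205 lb, acting at 9.1 ft from A (one-third of the span from the peak).
Taking moments about A: C_y·10.3 − (½·169.1·5.1)·9.1 + 10200 − 1800·sin34°·10 = 0 → C_y = 3789.44/10.3 = 367.907 ≈ 367.9 lb.
ΣF_y = 0: A_y + 367.907 − ½·169.1·5.1 − 1800·sin34° = 0 → A_y = 1070 lb.
ΣF_x = 0: A_x + 1800·cos34° = 0 → A_x = -1492 lb.

A_x = -1492 lb, A_y = 1070 lb, C_y = 367.9 lb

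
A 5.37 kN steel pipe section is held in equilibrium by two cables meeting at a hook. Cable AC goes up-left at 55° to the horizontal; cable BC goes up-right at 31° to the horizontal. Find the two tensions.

T_AC = 4.614 kN, T_BC = 3.088 kN

ΣF_x = 0: −T_AC·cos55° + T_BC·cos31° = 0 → T_BC = 0.669153·T_AC.
ΣF_y = 0: T_AC·sin55° + T_BC·sin31° = 5.37.
Substitute: T_AC·(0.819152 + 0.669153·0.515038) = 5.37 → T_AC = 4.61423 ≈ 4.614 kN.
Then T_BC = 0.669153 × 4.61423 = 3.088 kN.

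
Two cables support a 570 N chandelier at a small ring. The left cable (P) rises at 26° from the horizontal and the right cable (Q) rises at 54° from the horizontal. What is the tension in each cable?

T_P = 340.2 N, T_Q = 520.2 N

ΣF_x = 0: −T_P·cos26° + T_Q·cos54° = 0 → T_Q = 1.52912·T_P.
ΣF_y = 0: T_P·sin26° + T_Q·sin54° = 570.
Substitute: T_P·(0.438371 + 1.52912·0.809017) = 570 → T_P = 340.206 ≈ 340.2 N.
Then T_Q = 1.52912 × 340.206 = 520.2 N.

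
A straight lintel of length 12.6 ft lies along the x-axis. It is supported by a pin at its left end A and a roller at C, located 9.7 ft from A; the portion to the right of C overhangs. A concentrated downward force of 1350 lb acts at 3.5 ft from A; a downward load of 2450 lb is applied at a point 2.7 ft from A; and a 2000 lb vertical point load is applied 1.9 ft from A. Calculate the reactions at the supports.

ΣM about A: C_y·9.7 − 1350·3.5 − 2450·2.7 − 2000·1.9 = 0 → C_y = 15140/9.7 = 1560.82 ≈ 1561 lb.
ΣF_y = 0: A_y + 1560.82 − 1350 − 2450 − 2000 = 0 → A_y = 4239 lb.
ΣF_x = 0: no horizontal applied forces, so A_x = 0.

A_x = 0, A_y = 4239 lb, C_y = 1561 lb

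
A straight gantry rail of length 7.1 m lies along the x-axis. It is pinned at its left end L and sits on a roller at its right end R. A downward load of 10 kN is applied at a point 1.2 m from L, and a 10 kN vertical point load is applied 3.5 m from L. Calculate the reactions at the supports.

ΣM about L: R_y·7.1 − 10·1.2 − 10·3.5 = 0 → R_y = 47/7.1 = 6.61972 ≈ 6.620 kN.
ΣF_y = 0: L_y + 6.61972 − 10 − 10 = 0 → L_y = 13.38 kN.
ΣF_x = 0: no horizontal applied forces, so L_x = 0.

L_x = 0, L_y = 13.38 kN, R_y = 6.620 kN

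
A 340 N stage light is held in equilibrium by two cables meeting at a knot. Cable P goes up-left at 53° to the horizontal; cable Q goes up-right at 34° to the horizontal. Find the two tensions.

ΣF_x = 0: −T_P·cos53° + T_Q·cos34° = 0 → T_Q = 0.72592·T_P.
ΣF_y = 0: T_P·sin53° + T_Q·sin34° = 340.
Substitute: T_P·(0.798636 + 0.72592·0.559193) = 340 → T_P = 282.259 ≈ 282.3 N.
Then T_Q = 0.72592 × 282.259 = 204.9 N.

T_P = 282.3 N, T_Q = 204.9 N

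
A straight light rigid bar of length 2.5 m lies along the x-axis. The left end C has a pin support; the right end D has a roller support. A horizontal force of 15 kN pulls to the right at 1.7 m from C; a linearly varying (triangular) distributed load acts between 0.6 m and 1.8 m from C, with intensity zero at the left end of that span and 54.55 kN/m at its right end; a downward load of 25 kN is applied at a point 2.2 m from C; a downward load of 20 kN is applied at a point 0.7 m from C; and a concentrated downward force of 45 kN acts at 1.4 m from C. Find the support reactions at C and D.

Resultant of the triangular load: ½ × 54.55 × 1.2 = 32.73 kN, acting at 1.4 m from C (one-third of the span from the peak).
Moments about C: D_y·2.5 − (½·54.55·1.2)·1.4 − 25·2.2 − 20·0.7 − 45·1.4 = 0 → D_y = 177.822/2.5 = 71.1288 ≈ 71.13 kN.
ΣF_y = 0: C_y + 71.1288 − ½·54.55·1.2 − 25 − 20 − 45 = 0 → C_y = 51.60 kN.
ΣF_x = 0: C_x + 15 = 0 → C_x = -15.00 kN.

C_x = -15.00 kN, C_y = 51.60 kN, D_y = 71.13 kN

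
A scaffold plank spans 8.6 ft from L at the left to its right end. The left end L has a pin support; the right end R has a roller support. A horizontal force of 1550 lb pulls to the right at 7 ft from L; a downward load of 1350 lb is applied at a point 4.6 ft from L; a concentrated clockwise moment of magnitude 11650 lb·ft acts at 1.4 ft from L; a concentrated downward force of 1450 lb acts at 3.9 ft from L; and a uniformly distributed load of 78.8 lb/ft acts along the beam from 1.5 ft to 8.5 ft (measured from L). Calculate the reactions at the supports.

Resultant of the distributed load: 78.8 × 7 = 551.6 lb at 5 ft from L.
Taking moments about L: R_y·8.6 − 1350·4.6 − 11650 − 1450·3.9 − (78.8·7)·5 = 0 → R_y = 26273/8.6 = 3055 lb.
ΣF_y = 0: L_y + 3055 − 1350 − 1450 − 78.8·7 = 0 → L_y = 296.6 lb.
ΣF_x = 0: L_x + 1550 = 0 → L_x = -1550 lb.

L_x = -1550 lb, L_y = 296.6 lb, R_y = 3055 lb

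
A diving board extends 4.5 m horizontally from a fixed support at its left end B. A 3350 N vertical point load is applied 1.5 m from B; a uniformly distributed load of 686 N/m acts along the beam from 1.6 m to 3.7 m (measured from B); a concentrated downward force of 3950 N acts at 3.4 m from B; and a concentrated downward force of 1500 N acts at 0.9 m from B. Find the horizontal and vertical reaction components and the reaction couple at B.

B_x = 0, B_y = 10240 N, M_B = 23620 N·m

Resultant of the distributed load: 686 × 2.1 = 1440.6 N at 2.65 m from B.
ΣF_x = 0: B_x = 0.
ΣF_y = 0: B_y − 3350 − 686·2.1 − 3950 − 1500 = 0 → B_y = 10240 N.
ΣM about B: M_B − 3350·1.5 − (686·2.1)·2.65 − 3950·3.4 − 1500·0.9 = 0 → M_B = 23620 N·m.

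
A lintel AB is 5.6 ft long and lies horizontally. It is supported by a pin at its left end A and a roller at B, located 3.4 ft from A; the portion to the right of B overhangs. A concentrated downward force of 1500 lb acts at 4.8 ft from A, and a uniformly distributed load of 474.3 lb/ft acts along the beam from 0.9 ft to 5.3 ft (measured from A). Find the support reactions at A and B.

A_x = 0, A_y = -433.5 lb, B_y = 4020 lb

Resultant of the distributed load: 474.3 × 4.4 = 2086.92 lb at 3.1 ft from A.
ΣM about A: B_y·3.4 − 1500·4.8 − (474.3·4.4)·3.1 = 0 → B_y = 13669.452/3.4 = 4020.43 ≈ 4020 lb.
ΣF_y = 0: A_y + 4020.43 − 1500 − 474.3·4.4 = 0 → A_y = -433.5 lb.
ΣF_x = 0: no horizontal applied forces, so A_x = 0.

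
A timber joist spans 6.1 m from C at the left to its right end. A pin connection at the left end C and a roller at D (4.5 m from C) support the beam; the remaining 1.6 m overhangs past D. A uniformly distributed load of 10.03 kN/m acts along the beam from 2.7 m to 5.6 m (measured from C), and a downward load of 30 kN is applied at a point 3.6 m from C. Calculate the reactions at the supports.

C_x = 0, C_y = 8.262 kN, D_y = 50.82 kN

Resultant of the distributed load: 10.03 × 2.9 = 29.087 kN at 4.15 m from C.
ΣM about C: D_y·4.5 − (10.03·2.9)·4.15 − 30·3.6 = 0 → D_y = 228.71105/4.5 = 50.8247 ≈ 50.82 kN.
ΣF_y = 0: C_y + 50.8247 − 10.03·2.9 − 30 = 0 → C_y = 8.262 kN.
ΣF_x = 0: no horizontal applied forces, so C_x = 0.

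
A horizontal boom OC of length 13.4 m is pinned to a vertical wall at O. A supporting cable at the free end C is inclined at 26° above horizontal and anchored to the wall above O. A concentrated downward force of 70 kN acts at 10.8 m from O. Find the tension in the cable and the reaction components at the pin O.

ΣM about O: T·sin26°·13.4 − 70·10.8 = 0 → T = 756/(13.4·0.438371) = 128.699 ≈ 128.7 kN.
ΣF_x = 0: O_x − T·cos26° = 0 → O_x = 128.699 × 0.898794 = 115.7 kN.
ΣF_y = 0: O_y + T·sin26° − 70 = 0 → O_y = 70 − 128.699 × 0.438371 = 13.58 kN.

T = 128.7 kN, O_x = 115.7 kN, O_y = 13.58 kN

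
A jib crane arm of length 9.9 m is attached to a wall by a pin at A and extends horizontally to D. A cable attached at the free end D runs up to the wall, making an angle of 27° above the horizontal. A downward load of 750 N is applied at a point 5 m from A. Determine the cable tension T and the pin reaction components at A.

T = 834.4 N, A_x = 743.4 N, A_y = 371.2 N

ΣM about A: T·sin27°·9.9 − 750·5 = 0 → T = 3750/(9.9·0.45399) = 834.353 ≈ 834.4 N.
ΣF_x = 0: A_x − T·cos27° = 0 → A_x = 834.353 × 0.891007 = 743.4 N.
ΣF_y = 0: A_y + T·sin27° − 750 = 0 → A_y = 750 − 834.353 × 0.45399 = 371.2 N.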